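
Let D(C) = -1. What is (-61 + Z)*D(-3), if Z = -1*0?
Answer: 61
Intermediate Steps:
Z = 0
(-61 + Z)*D(-3) = (-61 + 0)*(-1) = -61*(-1) = 61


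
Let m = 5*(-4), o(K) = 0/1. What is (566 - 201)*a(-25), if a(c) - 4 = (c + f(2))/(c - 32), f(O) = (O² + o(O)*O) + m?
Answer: 98185/57 ≈ 1722.5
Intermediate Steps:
o(K) = 0 (o(K) = 0*1 = 0)
m = -20
f(O) = -20 + O² (f(O) = (O² + 0*O) - 20 = (O² + 0) - 20 = O² - 20 = -20 + O²)
a(c) = 4 + (-16 + c)/(-32 + c) (a(c) = 4 + (c + (-20 + 2²))/(c - 32) = 4 + (c + (-20 + 4))/(-32 + c) = 4 + (c - 16)/(-32 + c) = 4 + (-16 + c)/(-32 + c))
(566 - 201)*a(-25) = (566 - 201)*((-144 + 5*(-25))/(-32 - 25)) = 365*((-144 - 125)/(-57)) = 365*(-1/57*(-269)) = 365*(269/57) = 98185/57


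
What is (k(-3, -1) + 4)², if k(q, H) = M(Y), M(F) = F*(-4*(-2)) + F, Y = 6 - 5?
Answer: 169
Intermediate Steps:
Y = 1
M(F) = 9*F (M(F) = F*8 + F = 8*F + F = 9*F)
k(q, H) = 9 (k(q, H) = 9*1 = 9)
(k(-3, -1) + 4)² = (9 + 4)² = 13² = 169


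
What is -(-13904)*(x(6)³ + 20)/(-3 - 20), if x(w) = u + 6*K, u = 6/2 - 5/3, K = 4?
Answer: -6111030464/621 ≈ -9.8406e+6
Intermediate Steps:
u = 4/3 (u = 6*(½) - 5*⅓ = 3 - 5/3 = 4/3 ≈ 1.3333)
x(w) = 76/3 (x(w) = 4/3 + 6*4 = 4/3 + 24 = 76/3)
-(-13904)*(x(6)³ + 20)/(-3 - 20) = -(-13904)*((76/3)³ + 20)/(-3 - 20) = -(-13904)*(438976/27 + 20)/(-23) = -(-13904)*(439516/27)*(-1/23) = -(-13904)*(-439516)/621 = -1738*3516128/621 = -6111030464/621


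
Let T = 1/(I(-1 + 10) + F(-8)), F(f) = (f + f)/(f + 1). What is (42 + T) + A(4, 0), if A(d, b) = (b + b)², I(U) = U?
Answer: 3325/79 ≈ 42.089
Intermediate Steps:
F(f) = 2*f/(1 + f) (F(f) = (2*f)/(1 + f) = 2*f/(1 + f))
A(d, b) = 4*b² (A(d, b) = (2*b)² = 4*b²)
T = 7/79 (T = 1/((-1 + 10) + 2*(-8)/(1 - 8)) = 1/(9 + 2*(-8)/(-7)) = 1/(9 + 2*(-8)*(-⅐)) = 1/(9 + 16/7) = 1/(79/7) = 7/79 ≈ 0.088608)
(42 + T) + A(4, 0) = (42 + 7/79) + 4*0² = 3325/79 + 4*0 = 3325/79 + 0 = 3325/79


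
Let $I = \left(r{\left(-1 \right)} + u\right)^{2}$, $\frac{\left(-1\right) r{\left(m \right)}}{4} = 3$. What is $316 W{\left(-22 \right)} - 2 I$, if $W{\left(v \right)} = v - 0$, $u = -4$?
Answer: $-7464$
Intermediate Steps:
$r{\left(m \right)} = -12$ ($r{\left(m \right)} = \left(-4\right) 3 = -12$)
$I = 256$ ($I = \left(-12 - 4\right)^{2} = \left(-16\right)^{2} = 256$)
$W{\left(v \right)} = v$ ($W{\left(v \right)} = v + 0 = v$)
$316 W{\left(-22 \right)} - 2 I = 316 \left(-22\right) - 512 = -6952 - 512 = -7464$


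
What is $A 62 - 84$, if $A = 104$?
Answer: $6364$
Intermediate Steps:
$A 62 - 84 = 104 \cdot 62 - 84 = 6448 - 84 = 6364$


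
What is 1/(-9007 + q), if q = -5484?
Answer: -1/14491 ≈ -6.9008e-5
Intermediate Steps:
1/(-9007 + q) = 1/(-9007 - 5484) = 1/(-14491) = -1/14491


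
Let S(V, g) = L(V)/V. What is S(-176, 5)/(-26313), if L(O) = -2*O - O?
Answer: 1/8771 ≈ 0.00011401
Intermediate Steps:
L(O) = -3*O
S(V, g) = -3 (S(V, g) = (-3*V)/V = -3)
S(-176, 5)/(-26313) = -3/(-26313) = -3*(-1/26313) = 1/8771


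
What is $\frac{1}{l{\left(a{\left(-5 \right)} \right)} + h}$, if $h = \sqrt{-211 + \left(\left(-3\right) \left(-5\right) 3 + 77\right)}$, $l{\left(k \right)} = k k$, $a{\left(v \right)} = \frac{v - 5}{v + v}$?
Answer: $\frac{1}{90} - \frac{i \sqrt{89}}{90} \approx 0.011111 - 0.10482 i$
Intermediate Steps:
$a{\left(v \right)} = \frac{-5 + v}{2 v}$
$l{\left(k \right)} = k^{2}$
$h = i \sqrt{89}$ ($h = \sqrt{-211 + \left(15 \cdot 3 + 77\right)} = \sqrt{-211 + \left(45 + 77\right)} = \sqrt{-211 + 122} = \sqrt{-89} = i \sqrt{89} \approx 9.434 i$)
$\frac{1}{l{\left(a{\left(-5 \right)} \right)} + h} = \frac{1}{\left(\frac{-5 - 5}{2 \left(-5\right)}\right)^{2} + i \sqrt{89}} = \frac{1}{\left(\frac{1}{2} \left(- \frac{1}{5}\right) \left(-10\right)\right)^{2} + i \sqrt{89}} = \frac{1}{1^{2} + i \sqrt{89}} = \frac{1}{1 + i \sqrt{89}}$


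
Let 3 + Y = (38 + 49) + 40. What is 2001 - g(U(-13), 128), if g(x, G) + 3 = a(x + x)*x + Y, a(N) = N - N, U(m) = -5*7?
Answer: 1880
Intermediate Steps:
Y = 124 (Y = -3 + ((38 + 49) + 40) = -3 + (87 + 40) = -3 + 127 = 124)
U(m) = -35
a(N) = 0
g(x, G) = 121 (g(x, G) = -3 + (0*x + 124) = -3 + (0 + 124) = -3 + 124 = 121)
2001 - g(U(-13), 128) = 2001 - 1*121 = 2001 - 121 = 1880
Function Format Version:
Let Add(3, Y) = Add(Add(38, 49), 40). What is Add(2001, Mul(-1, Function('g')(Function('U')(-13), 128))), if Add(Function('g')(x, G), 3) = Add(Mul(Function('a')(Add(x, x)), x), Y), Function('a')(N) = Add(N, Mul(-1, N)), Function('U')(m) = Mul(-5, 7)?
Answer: 1880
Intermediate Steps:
Y = 124 (Y = Add(-3, Add(Add(38, 49), 40)) = Add(-3, Add(87, 40)) = Add(-3, 127) = 124)
Function('U')(m) = -35
Function('a')(N) = 0
Function('g')(x, G) = 121 (Function('g')(x, G) = Add(-3, Add(Mul(0, x), 124)) = Add(-3, Add(0, 124)) = Add(-3, 124) = 121)
Add(2001, Mul(-1, Function('g')(Function('U')(-13), 128))) = Add(2001, Mul(-1, 121)) = Add(2001, -121) = 1880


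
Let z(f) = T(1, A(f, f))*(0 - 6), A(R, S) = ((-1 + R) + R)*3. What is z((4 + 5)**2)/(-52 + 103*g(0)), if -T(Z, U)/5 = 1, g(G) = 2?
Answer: 15/77 ≈ 0.19481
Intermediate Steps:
A(R, S) = -3 + 6*R (A(R, S) = (-1 + 2*R)*3 = -3 + 6*R)
T(Z, U) = -5 (T(Z, U) = -5*1 = -5)
z(f) = 30 (z(f) = -5*(0 - 6) = -5*(-6) = 30)
z((4 + 5)**2)/(-52 + 103*g(0)) = 30/(-52 + 103*2) = 30/(-52 + 206) = 30/154 = 30*(1/154) = 15/77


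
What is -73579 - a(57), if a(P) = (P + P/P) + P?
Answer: -73694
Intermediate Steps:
a(P) = 1 + 2*P (a(P) = (P + 1) + P = (1 + P) + P = 1 + 2*P)
-73579 - a(57) = -73579 - (1 + 2*57) = -73579 - (1 + 114) = -73579 - 1*115 = -73579 - 115 = -73694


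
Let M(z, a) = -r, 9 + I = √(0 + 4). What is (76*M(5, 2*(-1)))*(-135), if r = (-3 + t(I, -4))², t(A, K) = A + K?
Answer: 2010960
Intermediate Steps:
I = -7 (I = -9 + √(0 + 4) = -9 + √4 = -9 + 2 = -7)
r = 196 (r = (-3 + (-7 - 4))² = (-3 - 11)² = (-14)² = 196)
M(z, a) = -196 (M(z, a) = -1*196 = -196)
(76*M(5, 2*(-1)))*(-135) = (76*(-196))*(-135) = -14896*(-135) = 2010960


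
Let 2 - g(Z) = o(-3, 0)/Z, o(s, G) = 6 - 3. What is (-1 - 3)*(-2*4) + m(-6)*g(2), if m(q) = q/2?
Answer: 61/2 ≈ 30.500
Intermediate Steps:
o(s, G) = 3
m(q) = q/2 (m(q) = q*(½) = q/2)
g(Z) = 2 - 3/Z
(-1 - 3)*(-2*4) + m(-6)*g(2) = (-1 - 3)*(-2*4) + ((½)*(-6))*(2 - 3/2) = -4*(-8) - 3*(2 - 3*½) = 32 - 3*(2 - 3/2) = 32 - 3*½ = 32 - 3/2 = 61/2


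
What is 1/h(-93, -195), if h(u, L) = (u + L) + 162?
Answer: -1/126 ≈ -0.0079365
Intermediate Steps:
h(u, L) = 162 + L + u (h(u, L) = (L + u) + 162 = 162 + L + u)
1/h(-93, -195) = 1/(162 - 195 - 93) = 1/(-126) = -1/126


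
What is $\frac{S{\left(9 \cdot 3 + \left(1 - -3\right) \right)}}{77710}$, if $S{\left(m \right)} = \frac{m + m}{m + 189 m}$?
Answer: $\frac{1}{7382450} \approx 1.3546 \cdot 10^{-7}$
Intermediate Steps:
$S{\left(m \right)} = \frac{1}{95}$ ($S{\left(m \right)} = \frac{2 m}{190 m} = 2 m \frac{1}{190 m} = \frac{1}{95}$)
$\frac{S{\left(9 \cdot 3 + \left(1 - -3\right) \right)}}{77710} = \frac{1}{95 \cdot 77710} = \frac{1}{95} \cdot \frac{1}{77710} = \frac{1}{7382450}$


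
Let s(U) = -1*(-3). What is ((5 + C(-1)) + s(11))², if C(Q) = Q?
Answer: 49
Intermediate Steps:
s(U) = 3
((5 + C(-1)) + s(11))² = ((5 - 1) + 3)² = (4 + 3)² = 7² = 49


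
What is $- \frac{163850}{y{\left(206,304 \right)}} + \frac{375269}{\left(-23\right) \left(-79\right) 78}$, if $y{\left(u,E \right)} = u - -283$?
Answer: $- \frac{2559810951}{7700446} \approx -332.42$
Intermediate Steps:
$y{\left(u,E \right)} = 283 + u$ ($y{\left(u,E \right)} = u + 283 = 283 + u$)
$- \frac{163850}{y{\left(206,304 \right)}} + \frac{375269}{\left(-23\right) \left(-79\right) 78} = - \frac{163850}{283 + 206} + \frac{375269}{\left(-23\right) \left(-79\right) 78} = - \frac{163850}{489} + \frac{375269}{1817 \cdot 78} = \left(-163850\right) \frac{1}{489} + \frac{375269}{141726} = - \frac{163850}{489} + 375269 \cdot \frac{1}{141726} = - \frac{163850}{489} + \frac{375269}{141726} = - \frac{2559810951}{7700446}$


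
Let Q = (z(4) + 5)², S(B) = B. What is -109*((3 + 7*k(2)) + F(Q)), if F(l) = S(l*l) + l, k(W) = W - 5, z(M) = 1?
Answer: -143226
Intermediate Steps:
Q = 36 (Q = (1 + 5)² = 6² = 36)
k(W) = -5 + W
F(l) = l + l² (F(l) = l*l + l = l² + l = l + l²)
-109*((3 + 7*k(2)) + F(Q)) = -109*((3 + 7*(-5 + 2)) + 36*(1 + 36)) = -109*((3 + 7*(-3)) + 36*37) = -109*((3 - 21) + 1332) = -109*(-18 + 1332) = -109*1314 = -143226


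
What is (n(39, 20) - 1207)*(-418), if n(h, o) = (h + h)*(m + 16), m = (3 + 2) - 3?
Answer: -82346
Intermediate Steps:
m = 2 (m = 5 - 3 = 2)
n(h, o) = 36*h (n(h, o) = (h + h)*(2 + 16) = (2*h)*18 = 36*h)
(n(39, 20) - 1207)*(-418) = (36*39 - 1207)*(-418) = (1404 - 1207)*(-418) = 197*(-418) = -82346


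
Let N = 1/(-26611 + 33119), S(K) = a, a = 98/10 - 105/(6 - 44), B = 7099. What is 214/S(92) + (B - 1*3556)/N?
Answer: 55039114288/2387 ≈ 2.3058e+7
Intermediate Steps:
a = 2387/190 (a = 98*(⅒) - 105/(-38) = 49/5 - 105*(-1/38) = 49/5 + 105/38 = 2387/190 ≈ 12.563)
S(K) = 2387/190
N = 1/6508 ≈ 0.00015366
214/S(92) + (B - 1*3556)/N = 214/(2387/190) + (7099 - 1*3556)/(1/6508) = 214*(190/2387) + (7099 - 3556)*6508 = 40660/2387 + 3543*6508 = 40660/2387 + 23057844 = 55039114288/2387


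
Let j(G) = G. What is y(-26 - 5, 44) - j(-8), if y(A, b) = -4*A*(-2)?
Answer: -240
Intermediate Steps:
y(A, b) = 8*A
y(-26 - 5, 44) - j(-8) = 8*(-26 - 5) - 1*(-8) = 8*(-31) + 8 = -248 + 8 = -240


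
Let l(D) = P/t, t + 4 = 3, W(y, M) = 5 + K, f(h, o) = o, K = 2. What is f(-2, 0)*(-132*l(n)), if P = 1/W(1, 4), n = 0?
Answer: 0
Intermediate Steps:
W(y, M) = 7 (W(y, M) = 5 + 2 = 7)
P = ⅐ (P = 1/7 = 1*(⅐) = ⅐ ≈ 0.14286)
t = -1 (t = -4 + 3 = -1)
l(D) = -⅐ (l(D) = (⅐)/(-1) = (⅐)*(-1) = -⅐)
f(-2, 0)*(-132*l(n)) = 0*(-132*(-⅐)) = 0*(132/7) = 0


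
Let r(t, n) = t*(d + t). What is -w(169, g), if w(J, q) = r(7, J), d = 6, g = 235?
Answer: -91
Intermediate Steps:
r(t, n) = t*(6 + t)
w(J, q) = 91 (w(J, q) = 7*(6 + 7) = 7*13 = 91)
-w(169, g) = -1*91 = -91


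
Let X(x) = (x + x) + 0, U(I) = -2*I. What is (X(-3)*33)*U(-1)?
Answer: -396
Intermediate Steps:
X(x) = 2*x (X(x) = 2*x + 0 = 2*x)
(X(-3)*33)*U(-1) = ((2*(-3))*33)*(-2*(-1)) = -6*33*2 = -198*2 = -396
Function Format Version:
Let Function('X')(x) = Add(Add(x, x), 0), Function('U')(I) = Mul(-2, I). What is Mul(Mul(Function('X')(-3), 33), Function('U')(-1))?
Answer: -396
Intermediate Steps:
Function('X')(x) = Mul(2, x) (Function('X')(x) = Add(Mul(2, x), 0) = Mul(2, x))
Mul(Mul(Function('X')(-3), 33), Function('U')(-1)) = Mul(Mul(Mul(2, -3), 33), Mul(-2, -1)) = Mul(Mul(-6, 33), 2) = Mul(-198, 2) = -396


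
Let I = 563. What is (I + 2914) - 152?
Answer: 3325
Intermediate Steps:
(I + 2914) - 152 = (563 + 2914) - 152 = 3477 - 152 = 3325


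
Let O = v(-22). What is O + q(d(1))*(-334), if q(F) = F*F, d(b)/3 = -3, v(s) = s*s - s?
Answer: -26548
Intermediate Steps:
v(s) = s² - s
O = 506 (O = -22*(-1 - 22) = -22*(-23) = 506)
d(b) = -9 (d(b) = 3*(-3) = -9)
q(F) = F²
O + q(d(1))*(-334) = 506 + (-9)²*(-334) = 506 + 81*(-334) = 506 - 27054 = -26548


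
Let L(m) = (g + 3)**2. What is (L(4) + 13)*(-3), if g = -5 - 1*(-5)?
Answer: -66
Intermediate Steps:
g = 0 (g = -5 + 5 = 0)
L(m) = 9 (L(m) = (0 + 3)**2 = 3**2 = 9)
(L(4) + 13)*(-3) = (9 + 13)*(-3) = 22*(-3) = -66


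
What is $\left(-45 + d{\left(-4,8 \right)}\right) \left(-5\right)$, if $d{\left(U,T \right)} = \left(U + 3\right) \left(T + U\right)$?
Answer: $245$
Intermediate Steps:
$d{\left(U,T \right)} = \left(3 + U\right) \left(T + U\right)$
$\left(-45 + d{\left(-4,8 \right)}\right) \left(-5\right) = \left(-45 + \left(\left(-4\right)^{2} + 3 \cdot 8 + 3 \left(-4\right) + 8 \left(-4\right)\right)\right) \left(-5\right) = \left(-45 + \left(16 + 24 - 12 - 32\right)\right) \left(-5\right) = \left(-45 - 4\right) \left(-5\right) = \left(-49\right) \left(-5\right) = 245$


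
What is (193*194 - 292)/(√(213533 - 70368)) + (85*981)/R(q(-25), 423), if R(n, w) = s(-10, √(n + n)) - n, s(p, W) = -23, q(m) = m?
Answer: 83385/2 + 7430*√143165/28633 ≈ 41791.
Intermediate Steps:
R(n, w) = -23 - n
(193*194 - 292)/(√(213533 - 70368)) + (85*981)/R(q(-25), 423) = (193*194 - 292)/(√(213533 - 70368)) + (85*981)/(-23 - 1*(-25)) = (37442 - 292)/(√143165) + 83385/(-23 + 25) = 37150*(√143165/143165) + 83385/2 = 7430*√143165/28633 + 83385*(½) = 7430*√143165/28633 + 83385/2 = 83385/2 + 7430*√143165/28633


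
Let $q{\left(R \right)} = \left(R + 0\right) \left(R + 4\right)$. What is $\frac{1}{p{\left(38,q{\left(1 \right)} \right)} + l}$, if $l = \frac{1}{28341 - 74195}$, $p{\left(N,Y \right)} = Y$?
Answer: $\frac{45854}{229269} \approx 0.2$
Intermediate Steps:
$q{\left(R \right)} = R \left(4 + R\right)$
$l = - \frac{1}{45854}$ ($l = \frac{1}{-45854} = - \frac{1}{45854} \approx -2.1808 \cdot 10^{-5}$)
$\frac{1}{p{\left(38,q{\left(1 \right)} \right)} + l} = \frac{1}{1 \left(4 + 1\right) - \frac{1}{45854}} = \frac{1}{1 \cdot 5 - \frac{1}{45854}} = \frac{1}{5 - \frac{1}{45854}} = \frac{1}{\frac{229269}{45854}} = \frac{45854}{229269}$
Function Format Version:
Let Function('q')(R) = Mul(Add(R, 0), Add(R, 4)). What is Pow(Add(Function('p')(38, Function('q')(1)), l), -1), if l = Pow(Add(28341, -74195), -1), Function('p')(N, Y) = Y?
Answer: Rational(45854, 229269) ≈ 0.20000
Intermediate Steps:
Function('q')(R) = Mul(R, Add(4, R))
l = Rational(-1, 45854) (l = Pow(-45854, -1) = Rational(-1, 45854) ≈ -2.1808e-5)
Pow(Add(Function('p')(38, Function('q')(1)), l), -1) = Pow(Add(Mul(1, Add(4, 1)), Rational(-1, 45854)), -1) = Pow(Add(Mul(1, 5), Rational(-1, 45854)), -1) = Pow(Add(5, Rational(-1, 45854)), -1) = Pow(Rational(229269, 45854), -1) = Rational(45854, 229269)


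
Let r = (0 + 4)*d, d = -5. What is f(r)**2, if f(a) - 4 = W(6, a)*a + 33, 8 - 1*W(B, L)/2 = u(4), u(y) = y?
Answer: 15129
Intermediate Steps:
W(B, L) = 8 (W(B, L) = 16 - 2*4 = 16 - 8 = 8)
r = -20 (r = (0 + 4)*(-5) = 4*(-5) = -20)
f(a) = 37 + 8*a (f(a) = 4 + (8*a + 33) = 4 + (33 + 8*a) = 37 + 8*a)
f(r)**2 = (37 + 8*(-20))**2 = (37 - 160)**2 = (-123)**2 = 15129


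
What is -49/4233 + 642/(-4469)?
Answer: -2936567/18917277 ≈ -0.15523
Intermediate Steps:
-49/4233 + 642/(-4469) = -49*1/4233 + 642*(-1/4469) = -49/4233 - 642/4469 = -2936567/18917277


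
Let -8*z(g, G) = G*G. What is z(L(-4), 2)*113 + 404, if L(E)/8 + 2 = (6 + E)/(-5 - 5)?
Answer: 695/2 ≈ 347.50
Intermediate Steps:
L(E) = -104/5 - 4*E/5 (L(E) = -16 + 8*((6 + E)/(-5 - 5)) = -16 + 8*((6 + E)/(-10)) = -16 + 8*((6 + E)*(-⅒)) = -16 + 8*(-⅗ - E/10) = -16 + (-24/5 - 4*E/5) = -104/5 - 4*E/5)
z(g, G) = -G²/8 (z(g, G) = -G*G/8 = -G²/8)
z(L(-4), 2)*113 + 404 = -⅛*2²*113 + 404 = -⅛*4*113 + 404 = -½*113 + 404 = -113/2 + 404 = 695/2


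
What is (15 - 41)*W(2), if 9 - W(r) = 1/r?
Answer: -221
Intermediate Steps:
W(r) = 9 - 1/r
(15 - 41)*W(2) = (15 - 41)*(9 - 1/2) = -26*(9 - 1*1/2) = -26*(9 - 1/2) = -26*17/2 = -221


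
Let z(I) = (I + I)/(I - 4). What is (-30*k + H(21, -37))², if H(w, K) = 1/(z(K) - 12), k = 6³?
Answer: 7336952759761/174724 ≈ 4.1992e+7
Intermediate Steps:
k = 216
z(I) = 2*I/(-4 + I) (z(I) = (2*I)/(-4 + I) = 2*I/(-4 + I))
H(w, K) = 1/(-12 + 2*K/(-4 + K)) (H(w, K) = 1/(2*K/(-4 + K) - 12) = 1/(-12 + 2*K/(-4 + K)))
(-30*k + H(21, -37))² = (-30*216 + (-4 - 37)/(2*(24 - 5*(-37))))² = (-6480 + (½)*(-41)/(24 + 185))² = (-6480 + (½)*(-41)/209)² = (-6480 + (½)*(1/209)*(-41))² = (-6480 - 41/418)² = (-2708681/418)² = 7336952759761/174724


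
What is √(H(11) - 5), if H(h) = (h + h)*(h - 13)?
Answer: 7*I ≈ 7.0*I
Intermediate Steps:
H(h) = 2*h*(-13 + h) (H(h) = (2*h)*(-13 + h) = 2*h*(-13 + h))
√(H(11) - 5) = √(2*11*(-13 + 11) - 5) = √(2*11*(-2) - 5) = √(-44 - 5) = √(-49) = 7*I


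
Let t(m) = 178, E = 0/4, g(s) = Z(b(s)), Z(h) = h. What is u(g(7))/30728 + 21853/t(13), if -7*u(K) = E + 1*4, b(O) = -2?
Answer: 293780761/2392943 ≈ 122.77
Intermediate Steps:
g(s) = -2
E = 0 (E = 0*(¼) = 0)
u(K) = -4/7 (u(K) = -(0 + 1*4)/7 = -(0 + 4)/7 = -⅐*4 = -4/7)
u(g(7))/30728 + 21853/t(13) = -4/7/30728 + 21853/178 = -4/7*1/30728 + 21853*(1/178) = -1/53774 + 21853/178 = 293780761/2392943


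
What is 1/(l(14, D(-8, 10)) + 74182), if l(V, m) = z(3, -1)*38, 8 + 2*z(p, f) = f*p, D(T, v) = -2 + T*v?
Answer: 1/73973 ≈ 1.3518e-5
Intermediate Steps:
z(p, f) = -4 + f*p/2 (z(p, f) = -4 + (f*p)/2 = -4 + f*p/2)
l(V, m) = -209 (l(V, m) = (-4 + (½)*(-1)*3)*38 = (-4 - 3/2)*38 = -11/2*38 = -209)
1/(l(14, D(-8, 10)) + 74182) = 1/(-209 + 74182) = 1/73973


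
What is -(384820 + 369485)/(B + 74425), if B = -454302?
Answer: 754305/379877 ≈ 1.9857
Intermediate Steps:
-(384820 + 369485)/(B + 74425) = -(384820 + 369485)/(-454302 + 74425) = -754305/(-379877) = -754305*(-1)/379877 = -1*(-754305/379877) = 754305/379877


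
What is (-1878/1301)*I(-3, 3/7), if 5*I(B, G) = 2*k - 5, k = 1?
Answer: 5634/6505 ≈ 0.86610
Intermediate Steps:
I(B, G) = -3/5 (I(B, G) = (2*1 - 5)/5 = (2 - 5)/5 = (1/5)*(-3) = -3/5)
(-1878/1301)*I(-3, 3/7) = -1878/1301*(-3/5) = 5634/6505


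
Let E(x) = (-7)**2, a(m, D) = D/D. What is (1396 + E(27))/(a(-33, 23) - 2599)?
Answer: -1445/2598 ≈ -0.55620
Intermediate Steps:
a(m, D) = 1
E(x) = 49
(1396 + E(27))/(a(-33, 23) - 2599) = (1396 + 49)/(1 - 2599) = 1445/(-2598) = 1445*(-1/2598) = -1445/2598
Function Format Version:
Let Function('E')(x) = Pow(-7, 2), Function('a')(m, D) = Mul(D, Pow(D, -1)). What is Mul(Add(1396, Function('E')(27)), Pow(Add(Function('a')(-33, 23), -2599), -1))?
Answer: Rational(-1445, 2598) ≈ -0.55620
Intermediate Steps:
Function('a')(m, D) = 1
Function('E')(x) = 49
Mul(Add(1396, Function('E')(27)), Pow(Add(Function('a')(-33, 23), -2599), -1)) = Mul(Add(1396, 49), Pow(Add(1, -2599), -1)) = Mul(1445, Pow(-2598, -1)) = Mul(1445, Rational(-1, 2598)) = Rational(-1445, 2598)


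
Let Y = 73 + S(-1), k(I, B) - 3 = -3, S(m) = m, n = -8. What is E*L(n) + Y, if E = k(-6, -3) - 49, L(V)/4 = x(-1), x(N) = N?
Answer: 268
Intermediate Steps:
k(I, B) = 0 (k(I, B) = 3 - 3 = 0)
Y = 72 (Y = 73 - 1 = 72)
L(V) = -4 (L(V) = 4*(-1) = -4)
E = -49 (E = 0 - 49 = -49)
E*L(n) + Y = -49*(-4) + 72 = 196 + 72 = 268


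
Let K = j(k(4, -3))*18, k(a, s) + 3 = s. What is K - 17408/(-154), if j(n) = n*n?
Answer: 58600/77 ≈ 761.04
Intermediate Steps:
k(a, s) = -3 + s
j(n) = n**2
K = 648 (K = (-3 - 3)**2*18 = (-6)**2*18 = 36*18 = 648)
K - 17408/(-154) = 648 - 17408/(-154) = 648 - 17408*(-1)/154 = 648 - 128*(-68/77) = 648 + 8704/77 = 58600/77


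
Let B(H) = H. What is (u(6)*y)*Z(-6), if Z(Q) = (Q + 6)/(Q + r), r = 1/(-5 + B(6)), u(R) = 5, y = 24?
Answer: 0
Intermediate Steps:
r = 1 (r = 1/(-5 + 6) = 1/1 = 1)
Z(Q) = (6 + Q)/(1 + Q) (Z(Q) = (Q + 6)/(Q + 1) = (6 + Q)/(1 + Q))
(u(6)*y)*Z(-6) = (5*24)*((6 - 6)/(1 - 6)) = 120*(0/(-5)) = 120*(-⅕*0) = 120*0 = 0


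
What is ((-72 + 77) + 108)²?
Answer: 12769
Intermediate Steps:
((-72 + 77) + 108)² = (5 + 108)² = 113² = 12769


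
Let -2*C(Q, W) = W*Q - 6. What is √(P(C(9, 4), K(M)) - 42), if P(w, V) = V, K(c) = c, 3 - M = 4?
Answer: I*√43 ≈ 6.5574*I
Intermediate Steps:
M = -1 (M = 3 - 1*4 = 3 - 4 = -1)
C(Q, W) = 3 - Q*W/2 (C(Q, W) = -(W*Q - 6)/2 = -(Q*W - 6)/2 = -(-6 + Q*W)/2 = 3 - Q*W/2)
√(P(C(9, 4), K(M)) - 42) = √(-1 - 42) = √(-43) = I*√43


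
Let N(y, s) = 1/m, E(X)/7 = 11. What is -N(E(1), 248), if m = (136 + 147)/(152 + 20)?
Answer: -172/283 ≈ -0.60777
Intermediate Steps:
m = 283/172 ≈ 1.6453
E(X) = 77 (E(X) = 7*11 = 77)
N(y, s) = 172/283 (N(y, s) = 1/(283/172) = 172/283)
-N(E(1), 248) = -1*172/283 = -172/283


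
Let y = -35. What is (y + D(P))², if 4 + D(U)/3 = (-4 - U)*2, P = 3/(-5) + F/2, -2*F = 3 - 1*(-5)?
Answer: 76729/25 ≈ 3069.2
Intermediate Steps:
F = -4 (F = -(3 - 1*(-5))/2 = -(3 + 5)/2 = -½*8 = -4)
P = -13/5 (P = 3/(-5) - 4/2 = 3*(-⅕) - 4*½ = -⅗ - 2 = -13/5 ≈ -2.6000)
D(U) = -36 - 6*U (D(U) = -12 + 3*((-4 - U)*2) = -12 + 3*(-8 - 2*U) = -12 + (-24 - 6*U) = -36 - 6*U)
(y + D(P))² = (-35 + (-36 - 6*(-13/5)))² = (-35 + (-36 + 78/5))² = (-35 - 102/5)² = (-277/5)² = 76729/25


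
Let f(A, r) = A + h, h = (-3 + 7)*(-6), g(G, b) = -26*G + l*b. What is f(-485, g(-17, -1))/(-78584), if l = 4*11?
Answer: 509/78584 ≈ 0.0064771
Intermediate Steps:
l = 44
g(G, b) = -26*G + 44*b
h = -24 (h = 4*(-6) = -24)
f(A, r) = -24 + A (f(A, r) = A - 24 = -24 + A)
f(-485, g(-17, -1))/(-78584) = (-24 - 485)/(-78584) = -509*(-1/78584) = 509/78584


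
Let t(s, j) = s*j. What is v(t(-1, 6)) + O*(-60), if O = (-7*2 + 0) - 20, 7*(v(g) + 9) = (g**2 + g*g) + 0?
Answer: 14289/7 ≈ 2041.3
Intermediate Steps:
t(s, j) = j*s
v(g) = -9 + 2*g**2/7 (v(g) = -9 + ((g**2 + g*g) + 0)/7 = -9 + ((g**2 + g**2) + 0)/7 = -9 + (2*g**2 + 0)/7 = -9 + (2*g**2)/7 = -9 + 2*g**2/7)
O = -34 (O = (-14 + 0) - 20 = -14 - 20 = -34)
v(t(-1, 6)) + O*(-60) = (-9 + 2*(6*(-1))**2/7) - 34*(-60) = (-9 + (2/7)*(-6)**2) + 2040 = (-9 + (2/7)*36) + 2040 = (-9 + 72/7) + 2040 = 9/7 + 2040 = 14289/7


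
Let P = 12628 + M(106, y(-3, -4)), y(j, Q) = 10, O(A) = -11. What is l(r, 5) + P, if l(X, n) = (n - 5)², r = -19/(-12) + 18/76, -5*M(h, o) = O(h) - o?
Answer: 63161/5 ≈ 12632.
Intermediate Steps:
M(h, o) = 11/5 + o/5 (M(h, o) = -(-11 - o)/5 = 11/5 + o/5)
r = 415/228 (r = -19*(-1/12) + 18*(1/76) = 19/12 + 9/38 = 415/228 ≈ 1.8202)
l(X, n) = (-5 + n)²
P = 63161/5 (P = 12628 + (11/5 + (⅕)*10) = 12628 + (11/5 + 2) = 12628 + 21/5 = 63161/5 ≈ 12632.)
l(r, 5) + P = (-5 + 5)² + 63161/5 = 0² + 63161/5 = 0 + 63161/5 = 63161/5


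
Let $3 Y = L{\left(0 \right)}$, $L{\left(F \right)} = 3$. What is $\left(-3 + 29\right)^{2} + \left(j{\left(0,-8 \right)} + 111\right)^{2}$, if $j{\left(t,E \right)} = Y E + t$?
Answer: $11285$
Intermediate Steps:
$Y = 1$ ($Y = \frac{1}{3} \cdot 3 = 1$)
$j{\left(t,E \right)} = E + t$ ($j{\left(t,E \right)} = 1 E + t = E + t$)
$\left(-3 + 29\right)^{2} + \left(j{\left(0,-8 \right)} + 111\right)^{2} = \left(-3 + 29\right)^{2} + \left(\left(-8 + 0\right) + 111\right)^{2} = 26^{2} + \left(-8 + 111\right)^{2} = 676 + 103^{2} = 676 + 10609 = 11285$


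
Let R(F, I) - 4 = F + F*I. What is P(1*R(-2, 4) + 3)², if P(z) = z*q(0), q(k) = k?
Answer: 0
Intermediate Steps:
R(F, I) = 4 + F + F*I (R(F, I) = 4 + (F + F*I) = 4 + F + F*I)
P(z) = 0 (P(z) = z*0 = 0)
P(1*R(-2, 4) + 3)² = 0² = 0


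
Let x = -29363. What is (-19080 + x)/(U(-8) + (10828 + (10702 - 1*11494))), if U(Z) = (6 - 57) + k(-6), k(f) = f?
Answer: -48443/9979 ≈ -4.8545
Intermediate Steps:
U(Z) = -57 (U(Z) = (6 - 57) - 6 = -51 - 6 = -57)
(-19080 + x)/(U(-8) + (10828 + (10702 - 1*11494))) = (-19080 - 29363)/(-57 + (10828 + (10702 - 1*11494))) = -48443/(-57 + (10828 + (10702 - 11494))) = -48443/(-57 + (10828 - 792)) = -48443/(-57 + 10036) = -48443/9979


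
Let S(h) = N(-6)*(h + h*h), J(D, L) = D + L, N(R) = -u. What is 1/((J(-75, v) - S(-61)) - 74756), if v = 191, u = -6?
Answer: -1/96600 ≈ -1.0352e-5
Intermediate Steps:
N(R) = 6 (N(R) = -1*(-6) = 6)
S(h) = 6*h + 6*h² (S(h) = 6*(h + h*h) = 6*(h + h²) = 6*h + 6*h²)
1/((J(-75, v) - S(-61)) - 74756) = 1/(((-75 + 191) - 6*(-61)*(1 - 61)) - 74756) = 1/((116 - 6*(-61)*(-60)) - 74756) = 1/((116 - 1*21960) - 74756) = 1/((116 - 21960) - 74756) = 1/(-21844 - 74756) = 1/(-96600) = -1/96600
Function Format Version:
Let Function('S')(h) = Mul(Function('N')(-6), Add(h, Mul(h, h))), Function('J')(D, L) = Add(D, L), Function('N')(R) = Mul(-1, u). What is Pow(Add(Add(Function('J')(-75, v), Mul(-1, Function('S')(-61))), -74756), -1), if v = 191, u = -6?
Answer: Rational(-1, 96600) ≈ -1.0352e-5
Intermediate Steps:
Function('N')(R) = 6 (Function('N')(R) = Mul(-1, -6) = 6)
Function('S')(h) = Add(Mul(6, h), Mul(6, Pow(h, 2))) (Function('S')(h) = Mul(6, Add(h, Mul(h, h))) = Mul(6, Add(h, Pow(h, 2))) = Add(Mul(6, h), Mul(6, Pow(h, 2))))
Pow(Add(Add(Function('J')(-75, v), Mul(-1, Function('S')(-61))), -74756), -1) = Pow(Add(Add(Add(-75, 191), Mul(-1, Mul(6, -61, Add(1, -61)))), -74756), -1) = Pow(Add(Add(116, Mul(-1, Mul(6, -61, -60))), -74756), -1) = Pow(Add(Add(116, Mul(-1, 21960)), -74756), -1) = Pow(Add(Add(116, -21960), -74756), -1) = Pow(Add(-21844, -74756), -1) = Pow(-96600, -1) = Rational(-1, 96600)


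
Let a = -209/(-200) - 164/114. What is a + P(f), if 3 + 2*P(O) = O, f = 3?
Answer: -4487/11400 ≈ -0.39360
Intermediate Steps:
P(O) = -3/2 + O/2
a = -4487/11400 (a = -209*(-1/200) - 164*1/114 = 209/200 - 82/57 = -4487/11400 ≈ -0.39360)
a + P(f) = -4487/11400 + (-3/2 + (½)*3) = -4487/11400 + (-3/2 + 3/2) = -4487/11400 + 0 = -4487/11400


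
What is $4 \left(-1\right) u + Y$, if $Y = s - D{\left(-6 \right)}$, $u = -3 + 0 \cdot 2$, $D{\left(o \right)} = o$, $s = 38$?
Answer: $56$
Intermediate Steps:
$u = -3$ ($u = -3 + 0 = -3$)
$Y = 44$ ($Y = 38 - -6 = 38 + 6 = 44$)
$4 \left(-1\right) u + Y = 4 \left(-1\right) \left(-3\right) + 44 = \left(-4\right) \left(-3\right) + 44 = 12 + 44 = 56$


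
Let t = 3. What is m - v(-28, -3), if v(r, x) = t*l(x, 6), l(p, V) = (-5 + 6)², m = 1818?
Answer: 1815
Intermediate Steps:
l(p, V) = 1 (l(p, V) = 1² = 1)
v(r, x) = 3 (v(r, x) = 3*1 = 3)
m - v(-28, -3) = 1818 - 1*3 = 1818 - 3 = 1815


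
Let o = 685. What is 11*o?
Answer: 7535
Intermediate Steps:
11*o = 11*685 = 7535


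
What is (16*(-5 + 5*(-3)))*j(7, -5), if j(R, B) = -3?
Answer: 960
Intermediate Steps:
(16*(-5 + 5*(-3)))*j(7, -5) = (16*(-5 + 5*(-3)))*(-3) = (16*(-5 - 15))*(-3) = (16*(-20))*(-3) = -320*(-3) = 960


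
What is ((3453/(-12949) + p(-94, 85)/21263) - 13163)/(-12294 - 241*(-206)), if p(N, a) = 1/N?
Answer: -340684443456029/966723964400656 ≈ -0.35241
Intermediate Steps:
((3453/(-12949) + p(-94, 85)/21263) - 13163)/(-12294 - 241*(-206)) = ((3453/(-12949) + 1/(-94*21263)) - 13163)/(-12294 - 241*(-206)) = ((3453*(-1/12949) - 1/94*1/21263) - 13163)/(-12294 + 49646) = ((-3453/12949 - 1/1998722) - 13163)/37352 = (-6901600015/25881451178 - 13163)*(1/37352) = -340684443456029/25881451178*1/37352 = -340684443456029/966723964400656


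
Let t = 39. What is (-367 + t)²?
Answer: 107584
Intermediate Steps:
(-367 + t)² = (-367 + 39)² = (-328)² = 107584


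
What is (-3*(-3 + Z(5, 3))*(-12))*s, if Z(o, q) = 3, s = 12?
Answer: 0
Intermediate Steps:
(-3*(-3 + Z(5, 3))*(-12))*s = (-3*(-3 + 3)*(-12))*12 = (-3*0*(-12))*12 = (0*(-12))*12 = 0*12 = 0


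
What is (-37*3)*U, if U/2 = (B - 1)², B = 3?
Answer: -888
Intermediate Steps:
U = 8 (U = 2*(3 - 1)² = 2*2² = 2*4 = 8)
(-37*3)*U = -37*3*8 = -111*8 = -888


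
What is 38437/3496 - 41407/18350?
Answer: 14751581/1688200 ≈ 8.7381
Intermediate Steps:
38437/3496 - 41407/18350 = 38437*(1/3496) - 41407*1/18350 = 2023/184 - 41407/18350 = 14751581/1688200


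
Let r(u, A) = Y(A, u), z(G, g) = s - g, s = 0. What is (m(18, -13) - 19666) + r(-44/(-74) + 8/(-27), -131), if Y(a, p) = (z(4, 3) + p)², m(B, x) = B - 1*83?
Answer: -19684273130/998001 ≈ -19724.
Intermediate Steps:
z(G, g) = -g (z(G, g) = 0 - g = -g)
m(B, x) = -83 + B (m(B, x) = B - 83 = -83 + B)
Y(a, p) = (-3 + p)² (Y(a, p) = (-1*3 + p)² = (-3 + p)²)
r(u, A) = (-3 + u)²
(m(18, -13) - 19666) + r(-44/(-74) + 8/(-27), -131) = ((-83 + 18) - 19666) + (-3 + (-44/(-74) + 8/(-27)))² = (-65 - 19666) + (-3 + (-44*(-1/74) + 8*(-1/27)))² = -19731 + (-3 + (22/37 - 8/27))² = -19731 + (-3 + 298/999)² = -19731 + (-2699/999)² = -19731 + 7284601/998001 = -19684273130/998001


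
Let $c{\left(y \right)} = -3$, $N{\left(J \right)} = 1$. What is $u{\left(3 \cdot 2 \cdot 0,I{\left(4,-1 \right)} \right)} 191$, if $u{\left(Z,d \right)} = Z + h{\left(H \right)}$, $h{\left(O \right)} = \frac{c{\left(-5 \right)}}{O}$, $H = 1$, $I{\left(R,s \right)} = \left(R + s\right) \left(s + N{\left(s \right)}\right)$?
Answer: $-573$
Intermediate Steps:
$I{\left(R,s \right)} = \left(1 + s\right) \left(R + s\right)$ ($I{\left(R,s \right)} = \left(R + s\right) \left(s + 1\right) = \left(R + s\right) \left(1 + s\right) = \left(1 + s\right) \left(R + s\right)$)
$h{\left(O \right)} = - \frac{3}{O}$
$u{\left(Z,d \right)} = -3 + Z$ ($u{\left(Z,d \right)} = Z - \frac{3}{1} = Z - 3 = -3 + Z$)
$u{\left(3 \cdot 2 \cdot 0,I{\left(4,-1 \right)} \right)} 191 = \left(-3 + 3 \cdot 2 \cdot 0\right) 191 = \left(-3 + 6 \cdot 0\right) 191 = \left(-3 + 0\right) 191 = \left(-3\right) 191 = -573$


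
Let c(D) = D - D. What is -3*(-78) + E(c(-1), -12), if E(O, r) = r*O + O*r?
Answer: 234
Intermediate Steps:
c(D) = 0
E(O, r) = 2*O*r (E(O, r) = O*r + O*r = 2*O*r)
-3*(-78) + E(c(-1), -12) = -3*(-78) + 2*0*(-12) = 234 + 0 = 234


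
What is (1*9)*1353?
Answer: 12177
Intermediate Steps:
(1*9)*1353 = 9*1353 = 12177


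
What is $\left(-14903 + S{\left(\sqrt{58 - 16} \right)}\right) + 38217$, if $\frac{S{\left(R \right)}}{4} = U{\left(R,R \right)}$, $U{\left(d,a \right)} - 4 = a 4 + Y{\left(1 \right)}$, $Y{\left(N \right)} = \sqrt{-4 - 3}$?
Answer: $23330 + 16 \sqrt{42} + 4 i \sqrt{7} \approx 23434.0 + 10.583 i$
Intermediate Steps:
$Y{\left(N \right)} = i \sqrt{7}$ ($Y{\left(N \right)} = \sqrt{-7} = i \sqrt{7}$)
$U{\left(d,a \right)} = 4 + 4 a + i \sqrt{7}$ ($U{\left(d,a \right)} = 4 + \left(a 4 + i \sqrt{7}\right) = 4 + \left(4 a + i \sqrt{7}\right) = 4 + 4 a + i \sqrt{7}$)
$S{\left(R \right)} = 16 + 16 R + 4 i \sqrt{7}$ ($S{\left(R \right)} = 4 \left(4 + 4 R + i \sqrt{7}\right) = 16 + 16 R + 4 i \sqrt{7}$)
$\left(-14903 + S{\left(\sqrt{58 - 16} \right)}\right) + 38217 = \left(-14903 + \left(16 + 16 \sqrt{58 - 16} + 4 i \sqrt{7}\right)\right) + 38217 = \left(-14903 + \left(16 + 16 \sqrt{42} + 4 i \sqrt{7}\right)\right) + 38217 = \left(-14887 + 16 \sqrt{42} + 4 i \sqrt{7}\right) + 38217 = 23330 + 16 \sqrt{42} + 4 i \sqrt{7}$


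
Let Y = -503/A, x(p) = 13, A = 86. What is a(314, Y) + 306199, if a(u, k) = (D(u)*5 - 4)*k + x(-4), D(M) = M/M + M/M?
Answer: 13165607/43 ≈ 3.0618e+5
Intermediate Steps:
D(M) = 2 (D(M) = 1 + 1 = 2)
Y = -503/86 ≈ -5.8488
a(u, k) = 13 + 6*k (a(u, k) = (2*5 - 4)*k + 13 = (10 - 4)*k + 13 = 6*k + 13 = 13 + 6*k)
a(314, Y) + 306199 = (13 + 6*(-503/86)) + 306199 = (13 - 1509/43) + 306199 = -950/43 + 306199 = 13165607/43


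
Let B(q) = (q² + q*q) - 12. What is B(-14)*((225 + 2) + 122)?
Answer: 132620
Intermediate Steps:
B(q) = -12 + 2*q² (B(q) = (q² + q²) - 12 = 2*q² - 12 = -12 + 2*q²)
B(-14)*((225 + 2) + 122) = (-12 + 2*(-14)²)*((225 + 2) + 122) = (-12 + 2*196)*(227 + 122) = (-12 + 392)*349 = 380*349 = 132620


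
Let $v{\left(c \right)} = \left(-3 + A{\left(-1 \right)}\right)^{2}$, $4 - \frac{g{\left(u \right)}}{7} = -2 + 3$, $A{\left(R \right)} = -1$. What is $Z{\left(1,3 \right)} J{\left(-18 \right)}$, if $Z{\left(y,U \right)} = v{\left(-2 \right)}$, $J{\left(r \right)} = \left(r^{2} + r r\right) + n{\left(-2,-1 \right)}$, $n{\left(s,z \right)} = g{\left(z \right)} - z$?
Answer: $10720$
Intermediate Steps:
$g{\left(u \right)} = 21$ ($g{\left(u \right)} = 28 - 7 \left(-2 + 3\right) = 28 - 7 = 21$)
$n{\left(s,z \right)} = 21 - z$
$J{\left(r \right)} = 22 + 2 r^{2}$ ($J{\left(r \right)} = \left(r^{2} + r r\right) + \left(21 - -1\right) = \left(r^{2} + r^{2}\right) + \left(21 + 1\right) = 2 r^{2} + 22 = 22 + 2 r^{2}$)
$v{\left(c \right)} = 16$ ($v{\left(c \right)} = \left(-3 - 1\right)^{2} = \left(-4\right)^{2} = 16$)
$Z{\left(y,U \right)} = 16$
$Z{\left(1,3 \right)} J{\left(-18 \right)} = 16 \left(22 + 2 \left(-18\right)^{2}\right) = 16 \left(22 + 2 \cdot 324\right) = 16 \left(22 + 648\right) = 16 \cdot 670 = 10720$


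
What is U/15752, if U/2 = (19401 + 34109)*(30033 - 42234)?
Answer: -326437755/3938 ≈ -82894.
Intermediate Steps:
U = -1305751020 (U = 2*((19401 + 34109)*(30033 - 42234)) = 2*(53510*(-12201)) = 2*(-652875510) = -1305751020)
U/15752 = -1305751020/15752 = -1305751020*1/15752 = -326437755/3938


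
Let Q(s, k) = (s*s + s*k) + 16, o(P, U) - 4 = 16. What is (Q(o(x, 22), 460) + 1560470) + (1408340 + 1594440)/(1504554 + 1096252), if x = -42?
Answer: 2041746046048/1300403 ≈ 1.5701e+6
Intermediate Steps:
o(P, U) = 20 (o(P, U) = 4 + 16 = 20)
Q(s, k) = 16 + s² + k*s (Q(s, k) = (s² + k*s) + 16 = 16 + s² + k*s)
(Q(o(x, 22), 460) + 1560470) + (1408340 + 1594440)/(1504554 + 1096252) = ((16 + 20² + 460*20) + 1560470) + (1408340 + 1594440)/(1504554 + 1096252) = ((16 + 400 + 9200) + 1560470) + 3002780/2600806 = (9616 + 1560470) + 3002780*(1/2600806) = 1570086 + 1501390/1300403 = 2041746046048/1300403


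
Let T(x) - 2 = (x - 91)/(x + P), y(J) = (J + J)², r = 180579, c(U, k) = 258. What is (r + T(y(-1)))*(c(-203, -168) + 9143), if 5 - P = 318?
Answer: 174857396672/103 ≈ 1.6976e+9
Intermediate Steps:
P = -313 (P = 5 - 1*318 = 5 - 318 = -313)
y(J) = 4*J² (y(J) = (2*J)² = 4*J²)
T(x) = 2 + (-91 + x)/(-313 + x) (T(x) = 2 + (x - 91)/(x - 313) = 2 + (-91 + x)/(-313 + x))
(r + T(y(-1)))*(c(-203, -168) + 9143) = (180579 + 3*(-239 + 4*(-1)²)/(-313 + 4*(-1)²))*(258 + 9143) = (180579 + 3*(-239 + 4*1)/(-313 + 4*1))*9401 = (180579 + 3*(-239 + 4)/(-313 + 4))*9401 = (180579 + 3*(-235)/(-309))*9401 = (180579 + 3*(-1/309)*(-235))*9401 = (180579 + 235/103)*9401 = (18599872/103)*9401 = 174857396672/103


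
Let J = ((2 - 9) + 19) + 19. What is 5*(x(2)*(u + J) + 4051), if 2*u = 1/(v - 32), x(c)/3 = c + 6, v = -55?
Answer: 695255/29 ≈ 23974.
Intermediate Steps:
x(c) = 18 + 3*c (x(c) = 3*(c + 6) = 3*(6 + c) = 18 + 3*c)
u = -1/174 (u = 1/(2*(-55 - 32)) = (½)/(-87) = (½)*(-1/87) = -1/174 ≈ -0.0057471)
J = 31 (J = (-7 + 19) + 19 = 12 + 19 = 31)
5*(x(2)*(u + J) + 4051) = 5*((18 + 3*2)*(-1/174 + 31) + 4051) = 5*((18 + 6)*(5393/174) + 4051) = 5*(24*(5393/174) + 4051) = 5*(21572/29 + 4051) = 5*(139051/29) = 695255/29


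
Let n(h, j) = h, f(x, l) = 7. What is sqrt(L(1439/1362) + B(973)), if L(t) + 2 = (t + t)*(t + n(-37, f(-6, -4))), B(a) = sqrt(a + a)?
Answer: sqrt(-144602578 + 1855044*sqrt(1946))/1362 ≈ 5.817*I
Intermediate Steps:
B(a) = sqrt(2)*sqrt(a) (B(a) = sqrt(2*a) = sqrt(2)*sqrt(a))
L(t) = -2 + 2*t*(-37 + t) (L(t) = -2 + (t + t)*(t - 37) = -2 + (2*t)*(-37 + t) = -2 + 2*t*(-37 + t))
sqrt(L(1439/1362) + B(973)) = sqrt((-2 - 106486/1362 + 2*(1439/1362)**2) + sqrt(2)*sqrt(973)) = sqrt((-2 - 106486/1362 + 2*(1439*(1/1362))**2) + sqrt(1946)) = sqrt((-2 - 74*1439/1362 + 2*(1439/1362)**2) + sqrt(1946)) = sqrt((-2 - 53243/681 + 2*(2070721/1855044)) + sqrt(1946)) = sqrt((-2 - 53243/681 + 2070721/927522) + sqrt(1946)) = sqrt(-72301289/927522 + sqrt(1946))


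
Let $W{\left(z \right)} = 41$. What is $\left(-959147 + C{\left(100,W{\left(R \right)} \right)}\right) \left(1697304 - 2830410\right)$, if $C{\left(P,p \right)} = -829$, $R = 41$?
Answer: $1087754565456$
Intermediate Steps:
$\left(-959147 + C{\left(100,W{\left(R \right)} \right)}\right) \left(1697304 - 2830410\right) = \left(-959147 - 829\right) \left(1697304 - 2830410\right) = \left(-959976\right) \left(-1133106\right) = 1087754565456$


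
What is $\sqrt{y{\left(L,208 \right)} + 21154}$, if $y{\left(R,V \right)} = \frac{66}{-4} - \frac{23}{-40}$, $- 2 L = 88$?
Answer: $\frac{3 \sqrt{939470}}{20} \approx 145.39$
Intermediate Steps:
$L = -44$ ($L = \left(- \frac{1}{2}\right) 88 = -44$)
$y{\left(R,V \right)} = - \frac{637}{40}$ ($y{\left(R,V \right)} = 66 \left(- \frac{1}{4}\right) - - \frac{23}{40} = - \frac{33}{2} + \frac{23}{40} = - \frac{637}{40}$)
$\sqrt{y{\left(L,208 \right)} + 21154} = \sqrt{- \frac{637}{40} + 21154} = \sqrt{\frac{845523}{40}} = \frac{3 \sqrt{939470}}{20}$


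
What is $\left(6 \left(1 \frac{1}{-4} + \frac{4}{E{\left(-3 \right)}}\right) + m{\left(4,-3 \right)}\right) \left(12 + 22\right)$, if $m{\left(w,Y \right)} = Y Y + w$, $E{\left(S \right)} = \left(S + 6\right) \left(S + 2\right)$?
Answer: $119$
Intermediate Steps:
$E{\left(S \right)} = \left(2 + S\right) \left(6 + S\right)$ ($E{\left(S \right)} = \left(6 + S\right) \left(2 + S\right) = \left(2 + S\right) \left(6 + S\right)$)
$m{\left(w,Y \right)} = w + Y^{2}$ ($m{\left(w,Y \right)} = Y^{2} + w = w + Y^{2}$)
$\left(6 \left(1 \frac{1}{-4} + \frac{4}{E{\left(-3 \right)}}\right) + m{\left(4,-3 \right)}\right) \left(12 + 22\right) = \left(6 \left(1 \frac{1}{-4} + \frac{4}{12 + \left(-3\right)^{2} + 8 \left(-3\right)}\right) + \left(4 + \left(-3\right)^{2}\right)\right) \left(12 + 22\right) = \left(6 \left(1 \left(- \frac{1}{4}\right) + \frac{4}{12 + 9 - 24}\right) + \left(4 + 9\right)\right) 34 = \left(6 \left(- \frac{1}{4} + \frac{4}{-3}\right) + 13\right) 34 = \left(6 \left(- \frac{1}{4} + 4 \left(- \frac{1}{3}\right)\right) + 13\right) 34 = \left(6 \left(- \frac{1}{4} - \frac{4}{3}\right) + 13\right) 34 = \left(6 \left(- \frac{19}{12}\right) + 13\right) 34 = \left(- \frac{19}{2} + 13\right) 34 = \frac{7}{2} \cdot 34 = 119$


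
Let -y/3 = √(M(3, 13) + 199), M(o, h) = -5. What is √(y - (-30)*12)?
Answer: √(360 - 3*√194) ≈ 17.839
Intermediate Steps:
y = -3*√194 (y = -3*√(-5 + 199) = -3*√194 ≈ -41.785)
√(y - (-30)*12) = √(-3*√194 - (-30)*12) = √(-3*√194 - 1*(-360)) = √(-3*√194 + 360) = √(360 - 3*√194)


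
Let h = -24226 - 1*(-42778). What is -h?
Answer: -18552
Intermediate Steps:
h = 18552 (h = -24226 + 42778 = 18552)
-h = -1*18552 = -18552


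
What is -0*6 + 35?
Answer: 35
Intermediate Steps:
-0*6 + 35 = -48*0 + 35 = 0 + 35 = 35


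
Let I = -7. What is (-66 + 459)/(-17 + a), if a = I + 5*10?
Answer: 393/26 ≈ 15.115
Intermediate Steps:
a = 43 (a = -7 + 5*10 = -7 + 50 = 43)
(-66 + 459)/(-17 + a) = (-66 + 459)/(-17 + 43) = 393/26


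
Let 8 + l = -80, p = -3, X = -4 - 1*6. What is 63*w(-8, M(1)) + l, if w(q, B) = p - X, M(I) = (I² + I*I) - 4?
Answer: 353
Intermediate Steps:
X = -10 (X = -4 - 6 = -10)
M(I) = -4 + 2*I² (M(I) = (I² + I²) - 4 = 2*I² - 4 = -4 + 2*I²)
l = -88 (l = -8 - 80 = -88)
w(q, B) = 7 (w(q, B) = -3 - 1*(-10) = -3 + 10 = 7)
63*w(-8, M(1)) + l = 63*7 - 88 = 441 - 88 = 353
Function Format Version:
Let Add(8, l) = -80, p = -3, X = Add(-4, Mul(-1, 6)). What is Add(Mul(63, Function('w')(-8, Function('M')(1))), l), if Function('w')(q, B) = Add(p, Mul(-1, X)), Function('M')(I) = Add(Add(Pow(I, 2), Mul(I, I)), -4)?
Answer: 353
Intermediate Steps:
X = -10 (X = Add(-4, -6) = -10)
Function('M')(I) = Add(-4, Mul(2, Pow(I, 2))) (Function('M')(I) = Add(Add(Pow(I, 2), Pow(I, 2)), -4) = Add(Mul(2, Pow(I, 2)), -4) = Add(-4, Mul(2, Pow(I, 2))))
l = -88 (l = Add(-8, -80) = -88)
Function('w')(q, B) = 7 (Function('w')(q, B) = Add(-3, Mul(-1, -10)) = Add(-3, 10) = 7)
Add(Mul(63, Function('w')(-8, Function('M')(1))), l) = Add(Mul(63, 7), -88) = Add(441, -88) = 353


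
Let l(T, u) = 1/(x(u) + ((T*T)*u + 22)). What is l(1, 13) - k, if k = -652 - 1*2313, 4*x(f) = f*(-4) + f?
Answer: 299469/101 ≈ 2965.0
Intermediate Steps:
x(f) = -3*f/4 (x(f) = (f*(-4) + f)/4 = (-4*f + f)/4 = (-3*f)/4 = -3*f/4)
k = -2965 (k = -652 - 2313 = -2965)
l(T, u) = 1/(22 - 3*u/4 + u*T²) (l(T, u) = 1/(-3*u/4 + ((T*T)*u + 22)) = 1/(-3*u/4 + (T²*u + 22)) = 1/(-3*u/4 + (u*T² + 22)) = 1/(-3*u/4 + (22 + u*T²)) = 1/(22 - 3*u/4 + u*T²))
l(1, 13) - k = 4/(88 - 3*13 + 4*13*1²) - 1*(-2965) = 4/(88 - 39 + 4*13*1) + 2965 = 4/(88 - 39 + 52) + 2965 = 4/101 + 2965 = 299469/101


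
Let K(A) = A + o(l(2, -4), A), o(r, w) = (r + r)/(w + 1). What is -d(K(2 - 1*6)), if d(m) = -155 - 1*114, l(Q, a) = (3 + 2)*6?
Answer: 269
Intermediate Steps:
l(Q, a) = 30 (l(Q, a) = 5*6 = 30)
o(r, w) = 2*r/(1 + w) (o(r, w) = (2*r)/(1 + w) = 2*r/(1 + w))
K(A) = A + 60/(1 + A) (K(A) = A + 2*30/(1 + A) = A + 60/(1 + A))
d(m) = -269 (d(m) = -155 - 114 = -269)
-d(K(2 - 1*6)) = -1*(-269) = 269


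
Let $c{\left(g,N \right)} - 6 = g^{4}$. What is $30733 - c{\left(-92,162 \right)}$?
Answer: $-71608569$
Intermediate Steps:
$c{\left(g,N \right)} = 6 + g^{4}$
$30733 - c{\left(-92,162 \right)} = 30733 - \left(6 + \left(-92\right)^{4}\right) = 30733 - \left(6 + 71639296\right) = 30733 - 71639302 = -71608569$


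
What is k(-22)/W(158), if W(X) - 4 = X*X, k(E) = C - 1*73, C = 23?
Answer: -25/12484 ≈ -0.0020026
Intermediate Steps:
k(E) = -50 (k(E) = 23 - 1*73 = 23 - 73 = -50)
W(X) = 4 + X**2 (W(X) = 4 + X*X = 4 + X**2)
k(-22)/W(158) = -50/(4 + 158**2) = -50/(4 + 24964) = -50/24968 = -50*1/24968 = -25/12484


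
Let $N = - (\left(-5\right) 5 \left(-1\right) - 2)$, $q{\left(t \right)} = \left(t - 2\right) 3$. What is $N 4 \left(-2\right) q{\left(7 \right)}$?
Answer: $2760$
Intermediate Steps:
$q{\left(t \right)} = -6 + 3 t$ ($q{\left(t \right)} = \left(-2 + t\right) 3 = -6 + 3 t$)
$N = -23$ ($N = - (\left(-25\right) \left(-1\right) - 2) = - (25 - 2) = \left(-1\right) 23 = -23$)
$N 4 \left(-2\right) q{\left(7 \right)} = - 23 \cdot 4 \left(-2\right) \left(-6 + 3 \cdot 7\right) = \left(-23\right) \left(-8\right) \left(-6 + 21\right) = 184 \cdot 15 = 2760$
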